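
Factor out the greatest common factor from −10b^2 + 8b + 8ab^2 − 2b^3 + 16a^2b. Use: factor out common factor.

2b(−5b + 4 + 4ab − b^2 + 8a^2)

−10b^2 + 8b + 8ab^2 − 2b^3 + 16a^2b
= 2(−5b^2 + 4b + 4ab^2 − b^3 + 8a^2b)    [factor out 2]
= 2b(−5b + 4 + 4ab − b^2 + 8a^2)    [factor out b]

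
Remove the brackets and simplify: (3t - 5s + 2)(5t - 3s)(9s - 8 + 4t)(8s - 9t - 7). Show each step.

2206s^2t^2 + 489st^3 - 3675st^2 + 300t^3 + 1280t^2 - 540t^4 - 3183s^3t + 5992s^2t - 3438st + 1080s^4 - 2337s^3 + 1602s^2 + 560t - 336s

(3t - 5s + 2)(5t - 3s)(9s - 8 + 4t)(8s - 9t - 7)
= (15t^2 - 9st - 25st + 15s^2 + 10t - 6s)(9s - 8 + 4t)(8s - 9t - 7)    [distributive law]
= (15t^2 - 34st + 15s^2 + 10t - 6s)(9s - 8 + 4t)(8s - 9t - 7)    [combine like terms]
= (135st^2 - 120t^2 + 60t^3 - 306s^2t + 272st - 136st^2 + 135s^3 - 120s^2 + 60s^2t + 90st - 80t + 40t^2 - 54s^2 + 48s - 24st)(8s - 9t - 7)    [distributive law]
= (-st^2 - 80t^2 + 60t^3 - 246s^2t + 338st + 135s^3 - 174s^2 - 80t + 48s)(8s - 9t - 7)    [combine like terms]
= -8s^2t^2 + 9st^3 + 7st^2 - 640st^2 + 720t^3 + 560t^2 + 480st^3 - 540t^4 - 420t^3 - 1968s^3t + 2214s^2t^2 + 1722s^2t + 2704s^2t - 3042st^2 - 2366st + 1080s^4 - 1215s^3t - 945s^3 - 1392s^3 + 1566s^2t + 1218s^2 - 640st + 720t^2 + 560t + 384s^2 - 432st - 336s    [distributive law]
= 2206s^2t^2 + 489st^3 - 3675st^2 + 300t^3 + 1280t^2 - 540t^4 - 3183s^3t + 5992s^2t - 3438st + 1080s^4 - 2337s^3 + 1602s^2 + 560t - 336s    [combine like terms]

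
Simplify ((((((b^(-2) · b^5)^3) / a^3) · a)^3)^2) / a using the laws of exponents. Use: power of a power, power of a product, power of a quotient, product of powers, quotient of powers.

a^(-13)·b^54

((((((b^(-2) · b^5)^3) / a^3) · a)^3)^2) / a
= (((((b^(-2) · b^5)^3) / a^3) · a)^6) / a    [power of a power]
= (((((b^(-2) · b^5)^3) / a^3)^6) · (a^6)) / a    [power of a product]
= (((((b^(-2) · b^5)^3)^6) / ((a^3)^6)) · (a^6)) / a    [power of a quotient]
= ((((b^(-2) · b^5)^18) / ((a^3)^6)) · (a^6)) / a    [power of a power]
= (((((b^(-2))^18) · ((b^5)^18)) / ((a^3)^6)) · (a^6)) / a    [power of a product]
= (((b^(-36) · ((b^5)^18)) / ((a^3)^6)) · (a^6)) / a    [power of a power]
= (((b^(-36) · b^90) / ((a^3)^6)) · (a^6)) / a    [power of a power]
= ((b^54 / ((a^3)^6)) · (a^6)) / a    [product of powers]
= ((b^54 / a^18) · (a^6)) / a    [power of a power]
= a^(-13)·b^54    [quotient of powers; product of powers]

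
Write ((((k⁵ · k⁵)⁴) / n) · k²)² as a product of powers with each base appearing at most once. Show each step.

((((k⁵ · k⁵)⁴) / n) · k²)²
= ((((k⁵ · k⁵)⁴) / n)²) · ((k²)²)    [power of a product]
= ((((k⁵ · k⁵)⁴)²) / (n²)) · ((k²)²)    [power of a quotient]
= (((k⁵ · k⁵)⁸) / (n²)) · ((k²)²)    [power of a power]
= ((((k⁵)⁸) · ((k⁵)⁸)) / (n²)) · ((k²)²)    [power of a product]
= ((k⁴⁰ · ((k⁵)⁸)) / (n²)) · ((k²)²)    [power of a power]
= ((k⁴⁰ · k⁴⁰) / (n²)) · ((k²)²)    [power of a power]
= (k⁸⁰ / (n²)) · ((k²)²)    [product of powers]
= (k⁸⁰ / n²) · k⁴    [power of a power]
= k⁸⁴·n⁻²    [quotient of powers; product of powers]

k⁸⁴·n⁻²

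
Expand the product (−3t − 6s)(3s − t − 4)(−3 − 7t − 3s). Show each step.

−195st + 12st² + 135s²t − 93t² − 21t³ − 36t − 18s² + 54s³ − 72s

(−3t − 6s)(3s − t − 4)(−3 − 7t − 3s)
= (−9st + 3t² + 12t − 18s² + 6st + 24s)(−3 − 7t − 3s)    [distributive law]
= (−3st + 3t² + 12t − 18s² + 24s)(−3 − 7t − 3s)    [combine like terms]
= 9st + 21st² + 9s²t − 9t² − 21t³ − 9st² − 36t − 84t² − 36st + 54s² + 126s²t + 54s³ − 72s − 168st − 72s²    [distributive law]
= −195st + 12st² + 135s²t − 93t² − 21t³ − 36t − 18s² + 54s³ − 72s    [combine like terms]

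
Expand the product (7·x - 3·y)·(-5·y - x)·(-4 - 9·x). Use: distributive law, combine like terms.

128·x·y + 288·x^2·y + 28·x^2 + 63·x^3 - 60·y^2 - 135·x·y^2

(7·x - 3·y)·(-5·y - x)·(-4 - 9·x)
= (-35·x·y - 7·x^2 + 15·y^2 + 3·x·y)·(-4 - 9·x)    [distributive law]
= (-32·x·y - 7·x^2 + 15·y^2)·(-4 - 9·x)    [combine like terms]
= 128·x·y + 288·x^2·y + 28·x^2 + 63·x^3 - 60·y^2 - 135·x·y^2    [distributive law]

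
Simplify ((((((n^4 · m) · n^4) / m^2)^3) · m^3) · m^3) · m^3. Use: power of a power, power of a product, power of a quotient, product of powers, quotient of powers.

((((((n^4 · m) · n^4) / m^2)^3) · m^3) · m^3) · m^3
= ((((((n^4 · m) · n^4)^3) / ((m^2)^3)) · m^3) · m^3) · m^3    [power of a quotient]
= ((((((n^4 · m)^3) · ((n^4)^3)) / ((m^2)^3)) · m^3) · m^3) · m^3    [power of a product]
= (((((((n^4)^3) · (m^3)) · ((n^4)^3)) / ((m^2)^3)) · m^3) · m^3) · m^3    [power of a product]
= (((((n^12 · (m^3)) · ((n^4)^3)) / ((m^2)^3)) · m^3) · m^3) · m^3    [power of a power]
= (((((n^12 · m^3) · n^12) / ((m^2)^3)) · m^3) · m^3) · m^3    [power of a power]
= (((((n^12 · m^3) · n^12) / m^6) · m^3) · m^3) · m^3    [power of a power]
= m^6·n^24    [quotient of powers; product of powers]

m^6·n^24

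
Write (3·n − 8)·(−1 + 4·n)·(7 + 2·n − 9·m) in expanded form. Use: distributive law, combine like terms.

−229·n + 14·n^2 + 315·m·n + 24·n^3 − 108·m·n^2 + 56 − 72·m

(3·n − 8)·(−1 + 4·n)·(7 + 2·n − 9·m)
= (−3·n + 12·n^2 + 8 − 32·n)·(7 + 2·n − 9·m)    [distributive law]
= (−35·n + 12·n^2 + 8)·(7 + 2·n − 9·m)    [combine like terms]
= −245·n − 70·n^2 + 315·m·n + 84·n^2 + 24·n^3 − 108·m·n^2 + 56 + 16·n − 72·m    [distributive law]
= −229·n + 14·n^2 + 315·m·n + 24·n^3 − 108·m·n^2 + 56 − 72·m    [combine like terms]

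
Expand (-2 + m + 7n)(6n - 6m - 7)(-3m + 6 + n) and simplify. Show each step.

-28mn - 352n + 191n^2 - 51m^2 - 12m + 84 + 102m^2n - 162mn^2 + 18m^3 + 42n^3

(-2 + m + 7n)(6n - 6m - 7)(-3m + 6 + n)
= (-12n + 12m + 14 + 6mn - 6m^2 - 7m + 42n^2 - 42mn - 49n)(-3m + 6 + n)    [distributive law]
= (-61n + 5m + 14 - 36mn - 6m^2 + 42n^2)(-3m + 6 + n)    [combine like terms]
= 183mn - 366n - 61n^2 - 15m^2 + 30m + 5mn - 42m + 84 + 14n + 108m^2n - 216mn - 36mn^2 + 18m^3 - 36m^2 - 6m^2n - 126mn^2 + 252n^2 + 42n^3    [distributive law]
= -28mn - 352n + 191n^2 - 51m^2 - 12m + 84 + 102m^2n - 162mn^2 + 18m^3 + 42n^3    [combine like terms]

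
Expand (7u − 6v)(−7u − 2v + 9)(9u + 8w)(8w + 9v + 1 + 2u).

(7u − 6v)(−7u − 2v + 9)(9u + 8w)(8w + 9v + 1 + 2u)
= (−49u² − 14uv + 63u + 42uv + 12v² − 54v)(9u + 8w)(8w + 9v + 1 + 2u)    [distributive law]
= (−49u² + 28uv + 63u + 12v² − 54v)(9u + 8w)(8w + 9v + 1 + 2u)    [combine like terms]
= (−441u³ − 392u²w + 252u²v + 224uvw + 567u² + 504uw + 108uv² + 96v²w − 486uv − 432vw)(8w + 9v + 1 + 2u)    [distributive law]
= −3528u³w − 3969u³v − 441u³ − 882u⁴ − 3136u²w² − 3528u²vw − 392u²w − 784u³w + 2016u²vw + 2268u²v² + 252u²v + 504u³v + 1792uvw² + 2016uv²w + 224uvw + 448u²vw + 4536u²w + 5103u²v + 567u² + 1134u³ + 4032uw² + 4536uvw + 504uw + 1008u²w + 864uv²w + 972uv³ + 108uv² + 216u²v² + 768v²w² + 864v³w + 96v²w + 192uv²w − 3888uvw − 4374uv² − 486uv − 972u²v − 3456vw² − 3888v²w − 432vw − 864uvw    [distributive law]
= −4312u³w − 3465u³v + 693u³ − 882u⁴ − 3136u²w² − 1064u²vw + 5152u²w + 2484u²v² + 4383u²v + 1792uvw² + 3072uv²w + 8uvw + 567u² + 4032uw² + 504uw + 972uv³ − 4266uv² + 768v²w² + 864v³w − 3792v²w − 486uv − 3456vw² − 432vw    [combine like terms]

−4312u³w − 3465u³v + 693u³ − 882u⁴ − 3136u²w² − 1064u²vw + 5152u²w + 2484u²v² + 4383u²v + 1792uvw² + 3072uv²w + 8uvw + 567u² + 4032uw² + 504uw + 972uv³ − 4266uv² + 768v²w² + 864v³w − 3792v²w − 486uv − 3456vw² − 432vw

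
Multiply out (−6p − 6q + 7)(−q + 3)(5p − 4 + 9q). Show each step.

30p^2q − 311pq + 84pq^2 − 90p^2 + 177p − 249q^2 + 54q^3 + 289q − 84

(−6p − 6q + 7)(−q + 3)(5p − 4 + 9q)
= (6pq − 18p + 6q^2 − 18q − 7q + 21)(5p − 4 + 9q)    [distributive law]
= (6pq − 18p + 6q^2 − 25q + 21)(5p − 4 + 9q)    [combine like terms]
= 30p^2q − 24pq + 54pq^2 − 90p^2 + 72p − 162pq + 30pq^2 − 24q^2 + 54q^3 − 125pq + 100q − 225q^2 + 105p − 84 + 189q    [distributive law]
= 30p^2q − 311pq + 84pq^2 − 90p^2 + 177p − 249q^2 + 54q^3 + 289q − 84    [combine like terms]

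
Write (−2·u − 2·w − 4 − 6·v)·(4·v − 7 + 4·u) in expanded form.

−32·u·v − 2·u − 8·u² − 8·v·w + 14·w − 8·u·w + 26·v + 28 − 24·v²

(−2·u − 2·w − 4 − 6·v)·(4·v − 7 + 4·u)
= −8·u·v + 14·u − 8·u² − 8·v·w + 14·w − 8·u·w − 16·v + 28 − 16·u − 24·v² + 42·v − 24·u·v    [distributive law]
= −32·u·v − 2·u − 8·u² − 8·v·w + 14·w − 8·u·w + 26·v + 28 − 24·v²    [combine like terms]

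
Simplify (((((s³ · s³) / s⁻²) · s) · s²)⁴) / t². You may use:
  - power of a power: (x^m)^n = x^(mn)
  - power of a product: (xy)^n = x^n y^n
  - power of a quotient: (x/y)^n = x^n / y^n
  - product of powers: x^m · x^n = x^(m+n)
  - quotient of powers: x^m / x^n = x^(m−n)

s⁴⁴·t⁻²

(((((s³ · s³) / s⁻²) · s) · s²)⁴) / t²
= (((((s³ · s³) / s⁻²) · s)⁴) · ((s²)⁴)) / t²    [power of a product]
= (((((s³ · s³) / s⁻²)⁴) · (s⁴)) · ((s²)⁴)) / t²    [power of a product]
= (((((s³ · s³)⁴) / ((s⁻²)⁴)) · (s⁴)) · ((s²)⁴)) / t²    [power of a quotient]
= ((((((s³)⁴) · ((s³)⁴)) / ((s⁻²)⁴)) · (s⁴)) · ((s²)⁴)) / t²    [power of a product]
= ((((s¹² · ((s³)⁴)) / ((s⁻²)⁴)) · (s⁴)) · ((s²)⁴)) / t²    [power of a power]
= ((((s¹² · s¹²) / ((s⁻²)⁴)) · (s⁴)) · ((s²)⁴)) / t²    [power of a power]
= (((s²⁴ / ((s⁻²)⁴)) · (s⁴)) · ((s²)⁴)) / t²    [product of powers]
= (((s²⁴ / s⁻⁸) · (s⁴)) · ((s²)⁴)) / t²    [power of a power]
= ((s³² · (s⁴)) · ((s²)⁴)) / t²    [quotient of powers]
= (s³⁶ · ((s²)⁴)) / t²    [product of powers]
= (s³⁶ · s⁸) / t²    [power of a power]
= s⁴⁴ / t²    [product of powers]
= s⁴⁴·t⁻²    [quotient of powers]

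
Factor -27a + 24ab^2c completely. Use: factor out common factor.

3a(-9 + 8b^2c)

-27a + 24ab^2c
= 3(-9a + 8ab^2c)    [factor out 3]
= 3a(-9 + 8b^2c)    [factor out a]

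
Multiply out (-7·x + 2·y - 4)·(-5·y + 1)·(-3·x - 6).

-105·x²·y - 276·x·y + 21·x² + 54·x + 30·x·y² + 60·y² - 132·y + 24

(-7·x + 2·y - 4)·(-5·y + 1)·(-3·x - 6)
= (35·x·y - 7·x - 10·y² + 2·y + 20·y - 4)·(-3·x - 6)    [distributive law]
= (35·x·y - 7·x - 10·y² + 22·y - 4)·(-3·x - 6)    [combine like terms]
= -105·x²·y - 210·x·y + 21·x² + 42·x + 30·x·y² + 60·y² - 66·x·y - 132·y + 12·x + 24    [distributive law]
= -105·x²·y - 276·x·y + 21·x² + 54·x + 30·x·y² + 60·y² - 132·y + 24    [combine like terms]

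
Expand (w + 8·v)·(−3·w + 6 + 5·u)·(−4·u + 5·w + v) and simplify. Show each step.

37·u·w^2 − 15·w^3 − 123·v·w^2 − 24·u·w + 30·w^2 + 246·v·w − 20·u^2·w + 301·u·v·w − 24·v^2·w − 192·u·v + 48·v^2 − 160·u^2·v + 40·u·v^2

(w + 8·v)·(−3·w + 6 + 5·u)·(−4·u + 5·w + v)
= (−3·w^2 + 6·w + 5·u·w − 24·v·w + 48·v + 40·u·v)·(−4·u + 5·w + v)    [distributive law]
= 12·u·w^2 − 15·w^3 − 3·v·w^2 − 24·u·w + 30·w^2 + 6·v·w − 20·u^2·w + 25·u·w^2 + 5·u·v·w + 96·u·v·w − 120·v·w^2 − 24·v^2·w − 192·u·v + 240·v·w + 48·v^2 − 160·u^2·v + 200·u·v·w + 40·u·v^2    [distributive law]
= 37·u·w^2 − 15·w^3 − 123·v·w^2 − 24·u·w + 30·w^2 + 246·v·w − 20·u^2·w + 301·u·v·w − 24·v^2·w − 192·u·v + 48·v^2 − 160·u^2·v + 40·u·v^2    [combine like terms]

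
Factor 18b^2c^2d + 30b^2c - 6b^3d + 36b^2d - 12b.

6b(3bc^2d + 5bc - b^2d + 6bd - 2)

18b^2c^2d + 30b^2c - 6b^3d + 36b^2d - 12b
= 6(3b^2c^2d + 5b^2c - b^3d + 6b^2d - 2b)    [factor out 6]
= 6b(3bc^2d + 5bc - b^2d + 6bd - 2)    [factor out b]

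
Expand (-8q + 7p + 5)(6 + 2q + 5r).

(-8q + 7p + 5)(6 + 2q + 5r)
= -48q - 16q² - 40qr + 42p + 14pq + 35pr + 30 + 10q + 25r    [distributive law]
= -38q - 16q² - 40qr + 42p + 14pq + 35pr + 30 + 25r    [combine like terms]

-38q - 16q² - 40qr + 42p + 14pq + 35pr + 30 + 25r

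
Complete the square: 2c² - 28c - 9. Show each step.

2c² - 28c - 9
= 2(c² - 14c) - 9    [factor out 2 from the c-terms]
= 2(c² - 14c + 49 - 49) - 9    [add and subtract 49 inside the bracket]
= 2(c - 7)² - 98 - 9    [perfect-square identity]
= 2(c - 7)² - 107    [combine constants]

2(c - 7)² - 107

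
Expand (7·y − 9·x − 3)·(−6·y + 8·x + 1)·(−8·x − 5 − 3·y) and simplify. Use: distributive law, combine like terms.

(7·y − 9·x − 3)·(−6·y + 8·x + 1)·(−8·x − 5 − 3·y)
= (−42·y^2 + 56·x·y + 7·y + 54·x·y − 72·x^2 − 9·x + 18·y − 24·x − 3)·(−8·x − 5 − 3·y)    [distributive law]
= (−42·y^2 + 110·x·y + 25·y − 72·x^2 − 33·x − 3)·(−8·x − 5 − 3·y)    [combine like terms]
= 336·x·y^2 + 210·y^2 + 126·y^3 − 880·x^2·y − 550·x·y − 330·x·y^2 − 200·x·y − 125·y − 75·y^2 + 576·x^3 + 360·x^2 + 216·x^2·y + 264·x^2 + 165·x + 99·x·y + 24·x + 15 + 9·y    [distributive law]
= 6·x·y^2 + 135·y^2 + 126·y^3 − 664·x^2·y − 651·x·y − 116·y + 576·x^3 + 624·x^2 + 189·x + 15    [combine like terms]

6·x·y^2 + 135·y^2 + 126·y^3 − 664·x^2·y − 651·x·y − 116·y + 576·x^3 + 624·x^2 + 189·x + 15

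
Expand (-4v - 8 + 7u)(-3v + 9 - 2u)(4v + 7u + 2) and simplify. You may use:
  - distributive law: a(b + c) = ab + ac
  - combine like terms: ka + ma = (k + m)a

(-4v - 8 + 7u)(-3v + 9 - 2u)(4v + 7u + 2)
= (12v^2 - 36v + 8uv + 24v - 72 + 16u - 21uv + 63u - 14u^2)(4v + 7u + 2)    [distributive law]
= (12v^2 - 12v - 13uv - 72 + 79u - 14u^2)(4v + 7u + 2)    [combine like terms]
= 48v^3 + 84uv^2 + 24v^2 - 48v^2 - 84uv - 24v - 52uv^2 - 91u^2v - 26uv - 288v - 504u - 144 + 316uv + 553u^2 + 158u - 56u^2v - 98u^3 - 28u^2    [distributive law]
= 48v^3 + 32uv^2 - 24v^2 + 206uv - 312v - 147u^2v - 346u - 144 + 525u^2 - 98u^3    [combine like terms]

48v^3 + 32uv^2 - 24v^2 + 206uv - 312v - 147u^2v - 346u - 144 + 525u^2 - 98u^3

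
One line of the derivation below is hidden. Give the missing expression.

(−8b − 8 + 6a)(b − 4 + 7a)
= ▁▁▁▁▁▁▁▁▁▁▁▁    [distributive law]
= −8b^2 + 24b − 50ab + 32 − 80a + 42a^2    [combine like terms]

By distributive law:

−8b^2 + 32b − 56ab − 8b + 32 − 56a + 6ab − 24a + 42a^2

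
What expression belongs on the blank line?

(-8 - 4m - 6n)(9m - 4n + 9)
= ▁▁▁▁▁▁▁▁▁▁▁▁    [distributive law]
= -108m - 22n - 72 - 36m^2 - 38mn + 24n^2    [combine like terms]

By distributive law:

-72m + 32n - 72 - 36m^2 + 16mn - 36m - 54mn + 24n^2 - 54n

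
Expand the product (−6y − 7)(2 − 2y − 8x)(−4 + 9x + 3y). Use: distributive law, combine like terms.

−50y − 6xy − 42y² + 252xy² + 36y³ + 432x²y + 56 − 350x + 504x²

(−6y − 7)(2 − 2y − 8x)(−4 + 9x + 3y)
= (−12y + 12y² + 48xy − 14 + 14y + 56x)(−4 + 9x + 3y)    [distributive law]
= (2y + 12y² + 48xy − 14 + 56x)(−4 + 9x + 3y)    [combine like terms]
= −8y + 18xy + 6y² − 48y² + 108xy² + 36y³ − 192xy + 432x²y + 144xy² + 56 − 126x − 42y − 224x + 504x² + 168xy    [distributive law]
= −50y − 6xy − 42y² + 252xy² + 36y³ + 432x²y + 56 − 350x + 504x²    [combine like terms]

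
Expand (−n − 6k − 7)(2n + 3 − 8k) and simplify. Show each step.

−2n² − 17n − 4kn + 38k + 48k² − 21

(−n − 6k − 7)(2n + 3 − 8k)
= −2n² − 3n + 8kn − 12kn − 18k + 48k² − 14n − 21 + 56k    [distributive law]
= −2n² − 17n − 4kn + 38k + 48k² − 21    [combine like terms]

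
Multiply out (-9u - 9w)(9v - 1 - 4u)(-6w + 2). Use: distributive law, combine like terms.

486uvw - 162uv + 18uw + 18u - 216u^2w + 72u^2 + 486vw^2 - 162vw - 54w^2 + 18w - 216uw^2

(-9u - 9w)(9v - 1 - 4u)(-6w + 2)
= (-81uv + 9u + 36u^2 - 81vw + 9w + 36uw)(-6w + 2)    [distributive law]
= 486uvw - 162uv - 54uw + 18u - 216u^2w + 72u^2 + 486vw^2 - 162vw - 54w^2 + 18w - 216uw^2 + 72uw    [distributive law]
= 486uvw - 162uv + 18uw + 18u - 216u^2w + 72u^2 + 486vw^2 - 162vw - 54w^2 + 18w - 216uw^2    [combine like terms]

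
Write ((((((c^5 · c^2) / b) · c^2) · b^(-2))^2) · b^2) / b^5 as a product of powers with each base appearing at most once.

((((((c^5 · c^2) / b) · c^2) · b^(-2))^2) · b^2) / b^5
= ((((((c^5 · c^2) / b) · c^2)^2) · ((b^(-2))^2)) · b^2) / b^5    [power of a product]
= ((((((c^5 · c^2) / b)^2) · ((c^2)^2)) · ((b^(-2))^2)) · b^2) / b^5    [power of a product]
= ((((((c^5 · c^2)^2) / (b^2)) · ((c^2)^2)) · ((b^(-2))^2)) · b^2) / b^5    [power of a quotient]
= (((((((c^5)^2) · ((c^2)^2)) / (b^2)) · ((c^2)^2)) · ((b^(-2))^2)) · b^2) / b^5    [power of a product]
= (((((c^10 · ((c^2)^2)) / (b^2)) · ((c^2)^2)) · ((b^(-2))^2)) · b^2) / b^5    [power of a power]
= (((((c^10 · c^4) / (b^2)) · ((c^2)^2)) · ((b^(-2))^2)) · b^2) / b^5    [power of a power]
= ((((c^14 / (b^2)) · ((c^2)^2)) · ((b^(-2))^2)) · b^2) / b^5    [product of powers]
= ((((c^14 / b^2) · c^4) · ((b^(-2))^2)) · b^2) / b^5    [power of a power]
= ((((c^14 / b^2) · c^4) · b^(-4)) · b^2) / b^5    [power of a power]
= b^(-9)c^18    [quotient of powers; product of powers]

b^(-9)c^18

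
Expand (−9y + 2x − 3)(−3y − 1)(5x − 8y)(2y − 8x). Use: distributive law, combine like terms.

(−9y + 2x − 3)(−3y − 1)(5x − 8y)(2y − 8x)
= (27y^2 + 9y − 6xy − 2x + 9y + 3)(5x − 8y)(2y − 8x)    [distributive law]
= (27y^2 + 18y − 6xy − 2x + 3)(5x − 8y)(2y − 8x)    [combine like terms]
= (135xy^2 − 216y^3 + 90xy − 144y^2 − 30x^2y + 48xy^2 − 10x^2 + 16xy + 15x − 24y)(2y − 8x)    [distributive law]
= (183xy^2 − 216y^3 + 106xy − 144y^2 − 30x^2y − 10x^2 + 15x − 24y)(2y − 8x)    [combine like terms]
= 366xy^3 − 1464x^2y^2 − 432y^4 + 1728xy^3 + 212xy^2 − 848x^2y − 288y^3 + 1152xy^2 − 60x^2y^2 + 240x^3y − 20x^2y + 80x^3 + 30xy − 120x^2 − 48y^2 + 192xy    [distributive law]
= 2094xy^3 − 1524x^2y^2 − 432y^4 + 1364xy^2 − 868x^2y − 288y^3 + 240x^3y + 80x^3 + 222xy − 120x^2 − 48y^2    [combine like terms]

2094xy^3 − 1524x^2y^2 − 432y^4 + 1364xy^2 − 868x^2y − 288y^3 + 240x^3y + 80x^3 + 222xy − 120x^2 − 48y^2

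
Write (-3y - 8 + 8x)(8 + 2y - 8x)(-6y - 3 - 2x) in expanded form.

(-3y - 8 + 8x)(8 + 2y - 8x)(-6y - 3 - 2x)
= (-24y - 6y² + 24xy - 64 - 16y + 64x + 64x + 16xy - 64x²)(-6y - 3 - 2x)    [distributive law]
= (-40y - 6y² + 40xy - 64 + 128x - 64x²)(-6y - 3 - 2x)    [combine like terms]
= 240y² + 120y + 80xy + 36y³ + 18y² + 12xy² - 240xy² - 120xy - 80x²y + 384y + 192 + 128x - 768xy - 384x - 256x² + 384x²y + 192x² + 128x³    [distributive law]
= 258y² + 504y - 808xy + 36y³ - 228xy² + 304x²y + 192 - 256x - 64x² + 128x³    [combine like terms]

258y² + 504y - 808xy + 36y³ - 228xy² + 304x²y + 192 - 256x - 64x² + 128x³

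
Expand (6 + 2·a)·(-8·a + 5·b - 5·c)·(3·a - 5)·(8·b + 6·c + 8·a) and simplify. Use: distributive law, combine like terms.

(6 + 2·a)·(-8·a + 5·b - 5·c)·(3·a - 5)·(8·b + 6·c + 8·a)
= (-48·a + 30·b - 30·c - 16·a^2 + 10·a·b - 10·a·c)·(3·a - 5)·(8·b + 6·c + 8·a)    [distributive law]
= (-144·a^2 + 240·a + 90·a·b - 150·b - 90·a·c + 150·c - 48·a^3 + 80·a^2 + 30·a^2·b - 50·a·b - 30·a^2·c + 50·a·c)·(8·b + 6·c + 8·a)    [distributive law]
= (-64·a^2 + 240·a + 40·a·b - 150·b - 40·a·c + 150·c - 48·a^3 + 30·a^2·b - 30·a^2·c)·(8·b + 6·c + 8·a)    [combine like terms]
= -512·a^2·b - 384·a^2·c - 512·a^3 + 1920·a·b + 1440·a·c + 1920·a^2 + 320·a·b^2 + 240·a·b·c + 320·a^2·b - 1200·b^2 - 900·b·c - 1200·a·b - 320·a·b·c - 240·a·c^2 - 320·a^2·c + 1200·b·c + 900·c^2 + 1200·a·c - 384·a^3·b - 288·a^3·c - 384·a^4 + 240·a^2·b^2 + 180·a^2·b·c + 240·a^3·b - 240·a^2·b·c - 180·a^2·c^2 - 240·a^3·c    [distributive law]
= -192·a^2·b - 704·a^2·c - 512·a^3 + 720·a·b + 2640·a·c + 1920·a^2 + 320·a·b^2 - 80·a·b·c - 1200·b^2 + 300·b·c - 240·a·c^2 + 900·c^2 - 144·a^3·b - 528·a^3·c - 384·a^4 + 240·a^2·b^2 - 60·a^2·b·c - 180·a^2·c^2    [combine like terms]

-192·a^2·b - 704·a^2·c - 512·a^3 + 720·a·b + 2640·a·c + 1920·a^2 + 320·a·b^2 - 80·a·b·c - 1200·b^2 + 300·b·c - 240·a·c^2 + 900·c^2 - 144·a^3·b - 528·a^3·c - 384·a^4 + 240·a^2·b^2 - 60·a^2·b·c - 180·a^2·c^2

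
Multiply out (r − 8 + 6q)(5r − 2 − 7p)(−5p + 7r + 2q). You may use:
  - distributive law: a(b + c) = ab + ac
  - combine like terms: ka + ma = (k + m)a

−74pr² + 35r³ + 220qr² + 602pr − 294r² − 168qr + 35p²r − 458pqr − 80p + 112r + 32q − 280p² + 172pq + 60q²r − 24q² + 210p²q − 84pq²

(r − 8 + 6q)(5r − 2 − 7p)(−5p + 7r + 2q)
= (5r² − 2r − 7pr − 40r + 16 + 56p + 30qr − 12q − 42pq)(−5p + 7r + 2q)    [distributive law]
= (5r² − 42r − 7pr + 16 + 56p + 30qr − 12q − 42pq)(−5p + 7r + 2q)    [combine like terms]
= −25pr² + 35r³ + 10qr² + 210pr − 294r² − 84qr + 35p²r − 49pr² − 14pqr − 80p + 112r + 32q − 280p² + 392pr + 112pq − 150pqr + 210qr² + 60q²r + 60pq − 84qr − 24q² + 210p²q − 294pqr − 84pq²    [distributive law]
= −74pr² + 35r³ + 220qr² + 602pr − 294r² − 168qr + 35p²r − 458pqr − 80p + 112r + 32q − 280p² + 172pq + 60q²r − 24q² + 210p²q − 84pq²    [combine like terms]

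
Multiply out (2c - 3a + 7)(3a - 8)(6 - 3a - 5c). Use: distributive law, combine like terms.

(2c - 3a + 7)(3a - 8)(6 - 3a - 5c)
= (6ac - 16c - 9a^2 + 24a + 21a - 56)(6 - 3a - 5c)    [distributive law]
= (6ac - 16c - 9a^2 + 45a - 56)(6 - 3a - 5c)    [combine like terms]
= 36ac - 18a^2c - 30ac^2 - 96c + 48ac + 80c^2 - 54a^2 + 27a^3 + 45a^2c + 270a - 135a^2 - 225ac - 336 + 168a + 280c    [distributive law]
= -141ac + 27a^2c - 30ac^2 + 184c + 80c^2 - 189a^2 + 27a^3 + 438a - 336    [combine like terms]

-141ac + 27a^2c - 30ac^2 + 184c + 80c^2 - 189a^2 + 27a^3 + 438a - 336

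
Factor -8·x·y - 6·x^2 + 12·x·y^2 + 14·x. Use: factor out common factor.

-8·x·y - 6·x^2 + 12·x·y^2 + 14·x
= 2(-4·x·y - 3·x^2 + 6·x·y^2 + 7·x)    [factor out 2]
= 2·x(-4·y - 3·x + 6·y^2 + 7)    [factor out x]

2·x(-4·y - 3·x + 6·y^2 + 7)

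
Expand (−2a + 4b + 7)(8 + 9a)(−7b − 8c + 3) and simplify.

−221ab − 376ac + 141a + 126a^2b + 144a^2c − 54a^2 − 224b^2 − 256bc − 296b − 252ab^2 − 288abc − 448c + 168

(−2a + 4b + 7)(8 + 9a)(−7b − 8c + 3)
= (−16a − 18a^2 + 32b + 36ab + 56 + 63a)(−7b − 8c + 3)    [distributive law]
= (47a − 18a^2 + 32b + 36ab + 56)(−7b − 8c + 3)    [combine like terms]
= −329ab − 376ac + 141a + 126a^2b + 144a^2c − 54a^2 − 224b^2 − 256bc + 96b − 252ab^2 − 288abc + 108ab − 392b − 448c + 168    [distributive law]
= −221ab − 376ac + 141a + 126a^2b + 144a^2c − 54a^2 − 224b^2 − 256bc − 296b − 252ab^2 − 288abc − 448c + 168    [combine like terms]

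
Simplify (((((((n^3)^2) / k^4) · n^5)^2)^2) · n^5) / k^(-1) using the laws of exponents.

(((((((n^3)^2) / k^4) · n^5)^2)^2) · n^5) / k^(-1)
= ((((((n^3)^2) / k^4) · n^5)^4) · n^5) / k^(-1)    [power of a power]
= ((((((n^3)^2) / k^4)^4) · ((n^5)^4)) · n^5) / k^(-1)    [power of a product]
= ((((((n^3)^2)^4) / ((k^4)^4)) · ((n^5)^4)) · n^5) / k^(-1)    [power of a quotient]
= (((((n^3)^8) / ((k^4)^4)) · ((n^5)^4)) · n^5) / k^(-1)    [power of a power]
= (((n^24 / ((k^4)^4)) · ((n^5)^4)) · n^5) / k^(-1)    [power of a power]
= (((n^24 / k^16) · ((n^5)^4)) · n^5) / k^(-1)    [power of a power]
= (((n^24 / k^16) · n^20) · n^5) / k^(-1)    [power of a power]
= k^(-15)n^49    [quotient of powers; product of powers]

k^(-15)n^49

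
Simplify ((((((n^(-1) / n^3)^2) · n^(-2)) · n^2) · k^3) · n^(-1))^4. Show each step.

k^12n^(-36)

((((((n^(-1) / n^3)^2) · n^(-2)) · n^2) · k^3) · n^(-1))^4
= ((((((n^(-1) / n^3)^2) · n^(-2)) · n^2) · k^3)^4) · ((n^(-1))^4)    [power of a product]
= ((((((n^(-1) / n^3)^2) · n^(-2)) · n^2)^4) · ((k^3)^4)) · ((n^(-1))^4)    [power of a product]
= ((((((n^(-1) / n^3)^2) · n^(-2))^4) · ((n^2)^4)) · ((k^3)^4)) · ((n^(-1))^4)    [power of a product]
= ((((((n^(-1) / n^3)^2)^4) · ((n^(-2))^4)) · ((n^2)^4)) · ((k^3)^4)) · ((n^(-1))^4)    [power of a product]
= (((((n^(-1) / n^3)^8) · ((n^(-2))^4)) · ((n^2)^4)) · ((k^3)^4)) · ((n^(-1))^4)    [power of a power]
= ((((((n^(-1))^8) / ((n^3)^8)) · ((n^(-2))^4)) · ((n^2)^4)) · ((k^3)^4)) · ((n^(-1))^4)    [power of a quotient]
= ((((n^(-8) / ((n^3)^8)) · ((n^(-2))^4)) · ((n^2)^4)) · ((k^3)^4)) · ((n^(-1))^4)    [power of a power]
= ((((n^(-8) / n^24) · ((n^(-2))^4)) · ((n^2)^4)) · ((k^3)^4)) · ((n^(-1))^4)    [power of a power]
= (((n^(-32) · ((n^(-2))^4)) · ((n^2)^4)) · ((k^3)^4)) · ((n^(-1))^4)    [quotient of powers]
= (((n^(-32) · n^(-8)) · ((n^2)^4)) · ((k^3)^4)) · ((n^(-1))^4)    [power of a power]
= ((n^(-40) · ((n^2)^4)) · ((k^3)^4)) · ((n^(-1))^4)    [product of powers]
= ((n^(-40) · n^8) · ((k^3)^4)) · ((n^(-1))^4)    [power of a power]
= (n^(-32) · ((k^3)^4)) · ((n^(-1))^4)    [product of powers]
= (n^(-32) · k^12) · ((n^(-1))^4)    [power of a power]
= (n^(-32) · k^12) · n^(-4)    [power of a power]
= k^12n^(-36)    [product of powers]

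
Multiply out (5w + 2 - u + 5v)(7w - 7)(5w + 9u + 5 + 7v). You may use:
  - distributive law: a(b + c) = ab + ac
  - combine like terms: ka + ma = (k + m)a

(5w + 2 - u + 5v)(7w - 7)(5w + 9u + 5 + 7v)
= (35w^2 - 35w + 14w - 14 - 7uw + 7u + 35vw - 35v)(5w + 9u + 5 + 7v)    [distributive law]
= (35w^2 - 21w - 14 - 7uw + 7u + 35vw - 35v)(5w + 9u + 5 + 7v)    [combine like terms]
= 175w^3 + 315uw^2 + 175w^2 + 245vw^2 - 105w^2 - 189uw - 105w - 147vw - 70w - 126u - 70 - 98v - 35uw^2 - 63u^2w - 35uw - 49uvw + 35uw + 63u^2 + 35u + 49uv + 175vw^2 + 315uvw + 175vw + 245v^2w - 175vw - 315uv - 175v - 245v^2    [distributive law]
= 175w^3 + 280uw^2 + 70w^2 + 420vw^2 - 189uw - 175w - 147vw - 91u - 70 - 273v - 63u^2w + 266uvw + 63u^2 - 266uv + 245v^2w - 245v^2    [combine like terms]

175w^3 + 280uw^2 + 70w^2 + 420vw^2 - 189uw - 175w - 147vw - 91u - 70 - 273v - 63u^2w + 266uvw + 63u^2 - 266uv + 245v^2w - 245v^2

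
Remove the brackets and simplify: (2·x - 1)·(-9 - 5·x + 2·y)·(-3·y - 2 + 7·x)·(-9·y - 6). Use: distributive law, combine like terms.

(2·x - 1)·(-9 - 5·x + 2·y)·(-3·y - 2 + 7·x)·(-9·y - 6)
= (-18·x - 10·x² + 4·x·y + 9 + 5·x - 2·y)·(-3·y - 2 + 7·x)·(-9·y - 6)    [distributive law]
= (-13·x - 10·x² + 4·x·y + 9 - 2·y)·(-3·y - 2 + 7·x)·(-9·y - 6)    [combine like terms]
= (39·x·y + 26·x - 91·x² + 30·x²·y + 20·x² - 70·x³ - 12·x·y² - 8·x·y + 28·x²·y - 27·y - 18 + 63·x + 6·y² + 4·y - 14·x·y)·(-9·y - 6)    [distributive law]
= (17·x·y + 89·x - 71·x² + 58·x²·y - 70·x³ - 12·x·y² - 23·y - 18 + 6·y²)·(-9·y - 6)    [combine like terms]
= -153·x·y² - 102·x·y - 801·x·y - 534·x + 639·x²·y + 426·x² - 522·x²·y² - 348·x²·y + 630·x³·y + 420·x³ + 108·x·y³ + 72·x·y² + 207·y² + 138·y + 162·y + 108 - 54·y³ - 36·y²    [distributive law]
= -81·x·y² - 903·x·y - 534·x + 291·x²·y + 426·x² - 522·x²·y² + 630·x³·y + 420·x³ + 108·x·y³ + 171·y² + 300·y + 108 - 54·y³    [combine like terms]

-81·x·y² - 903·x·y - 534·x + 291·x²·y + 426·x² - 522·x²·y² + 630·x³·y + 420·x³ + 108·x·y³ + 171·y² + 300·y + 108 - 54·y³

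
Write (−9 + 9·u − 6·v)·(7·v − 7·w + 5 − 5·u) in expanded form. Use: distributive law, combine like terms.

−93·v + 63·w − 45 + 90·u + 93·u·v − 63·u·w − 45·u^2 − 42·v^2 + 42·v·w

(−9 + 9·u − 6·v)·(7·v − 7·w + 5 − 5·u)
= −63·v + 63·w − 45 + 45·u + 63·u·v − 63·u·w + 45·u − 45·u^2 − 42·v^2 + 42·v·w − 30·v + 30·u·v    [distributive law]
= −93·v + 63·w − 45 + 90·u + 93·u·v − 63·u·w − 45·u^2 − 42·v^2 + 42·v·w    [combine like terms]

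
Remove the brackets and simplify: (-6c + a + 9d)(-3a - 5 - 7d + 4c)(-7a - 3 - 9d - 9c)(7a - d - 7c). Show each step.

(-6c + a + 9d)(-3a - 5 - 7d + 4c)(-7a - 3 - 9d - 9c)(7a - d - 7c)
= (18ac + 30c + 42cd - 24c^2 - 3a^2 - 5a - 7ad + 4ac - 27ad - 45d - 63d^2 + 36cd)(-7a - 3 - 9d - 9c)(7a - d - 7c)    [distributive law]
= (22ac + 30c + 78cd - 24c^2 - 3a^2 - 5a - 34ad - 45d - 63d^2)(-7a - 3 - 9d - 9c)(7a - d - 7c)    [combine like terms]
= (-154a^2c - 66ac - 198acd - 198ac^2 - 210ac - 90c - 270cd - 270c^2 - 546acd - 234cd - 702cd^2 - 702c^2d + 168ac^2 + 72c^2 + 216c^2d + 216c^3 + 21a^3 + 9a^2 + 27a^2d + 27a^2c + 35a^2 + 15a + 45ad + 45ac + 238a^2d + 102ad + 306ad^2 + 306acd + 315ad + 135d + 405d^2 + 405cd + 441ad^2 + 189d^2 + 567d^3 + 567cd^2)(7a - d - 7c)    [distributive law]
= (-127a^2c - 231ac - 438acd - 30ac^2 - 90c - 99cd - 198c^2 - 135cd^2 - 486c^2d + 216c^3 + 21a^3 + 44a^2 + 265a^2d + 15a + 462ad + 747ad^2 + 135d + 594d^2 + 567d^3)(7a - d - 7c)    [combine like terms]
= -889a^3c + 127a^2cd + 889a^2c^2 - 1617a^2c + 231acd + 1617ac^2 - 3066a^2cd + 438acd^2 + 3066ac^2d - 210a^2c^2 + 30ac^2d + 210ac^3 - 630ac + 90cd + 630c^2 - 693acd + 99cd^2 + 693c^2d - 1386ac^2 + 198c^2d + 1386c^3 - 945acd^2 + 135cd^3 + 945c^2d^2 - 3402ac^2d + 486c^2d^2 + 3402c^3d + 1512ac^3 - 216c^3d - 1512c^4 + 147a^4 - 21a^3d - 147a^3c + 308a^3 - 44a^2d - 308a^2c + 1855a^3d - 265a^2d^2 - 1855a^2cd + 105a^2 - 15ad - 105ac + 3234a^2d - 462ad^2 - 3234acd + 5229a^2d^2 - 747ad^3 - 5229acd^2 + 945ad - 135d^2 - 945cd + 4158ad^2 - 594d^3 - 4158cd^2 + 3969ad^3 - 567d^4 - 3969cd^3    [distributive law]
= -1036a^3c - 4794a^2cd + 679a^2c^2 - 1925a^2c - 3696acd + 231ac^2 - 5736acd^2 - 306ac^2d + 1722ac^3 - 735ac - 855cd + 630c^2 - 4059cd^2 + 891c^2d + 1386c^3 - 3834cd^3 + 1431c^2d^2 + 3186c^3d - 1512c^4 + 147a^4 + 1834a^3d + 308a^3 + 3190a^2d + 4964a^2d^2 + 105a^2 + 930ad + 3696ad^2 + 3222ad^3 - 135d^2 - 594d^3 - 567d^4    [combine like terms]

-1036a^3c - 4794a^2cd + 679a^2c^2 - 1925a^2c - 3696acd + 231ac^2 - 5736acd^2 - 306ac^2d + 1722ac^3 - 735ac - 855cd + 630c^2 - 4059cd^2 + 891c^2d + 1386c^3 - 3834cd^3 + 1431c^2d^2 + 3186c^3d - 1512c^4 + 147a^4 + 1834a^3d + 308a^3 + 3190a^2d + 4964a^2d^2 + 105a^2 + 930ad + 3696ad^2 + 3222ad^3 - 135d^2 - 594d^3 - 567d^4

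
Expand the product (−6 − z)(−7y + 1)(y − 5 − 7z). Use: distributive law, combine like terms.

(−6 − z)(−7y + 1)(y − 5 − 7z)
= (42y − 6 + 7yz − z)(y − 5 − 7z)    [distributive law]
= 42y^2 − 210y − 294yz − 6y + 30 + 42z + 7y^2z − 35yz − 49yz^2 − yz + 5z + 7z^2    [distributive law]
= 42y^2 − 216y − 330yz + 30 + 47z + 7y^2z − 49yz^2 + 7z^2    [combine like terms]

42y^2 − 216y − 330yz + 30 + 47z + 7y^2z − 49yz^2 + 7z^2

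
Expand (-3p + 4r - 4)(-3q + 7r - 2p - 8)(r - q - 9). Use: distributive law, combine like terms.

(-3p + 4r - 4)(-3q + 7r - 2p - 8)(r - q - 9)
= (9pq - 21pr + 6p² + 24p - 12qr + 28r² - 8pr - 32r + 12q - 28r + 8p + 32)(r - q - 9)    [distributive law]
= (9pq - 29pr + 6p² + 32p - 12qr + 28r² - 60r + 12q + 32)(r - q - 9)    [combine like terms]
= 9pqr - 9pq² - 81pq - 29pr² + 29pqr + 261pr + 6p²r - 6p²q - 54p² + 32pr - 32pq - 288p - 12qr² + 12q²r + 108qr + 28r³ - 28qr² - 252r² - 60r² + 60qr + 540r + 12qr - 12q² - 108q + 32r - 32q - 288    [distributive law]
= 38pqr - 9pq² - 113pq - 29pr² + 293pr + 6p²r - 6p²q - 54p² - 288p - 40qr² + 12q²r + 180qr + 28r³ - 312r² + 572r - 12q² - 140q - 288    [combine like terms]

38pqr - 9pq² - 113pq - 29pr² + 293pr + 6p²r - 6p²q - 54p² - 288p - 40qr² + 12q²r + 180qr + 28r³ - 312r² + 572r - 12q² - 140q - 288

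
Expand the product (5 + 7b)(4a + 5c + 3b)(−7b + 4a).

−80ab + 80a^2 − 175bc + 100ac − 105b^2 − 112ab^2 + 112a^2b − 245b^2c + 140abc − 147b^3

(5 + 7b)(4a + 5c + 3b)(−7b + 4a)
= (20a + 25c + 15b + 28ab + 35bc + 21b^2)(−7b + 4a)    [distributive law]
= −140ab + 80a^2 − 175bc + 100ac − 105b^2 + 60ab − 196ab^2 + 112a^2b − 245b^2c + 140abc − 147b^3 + 84ab^2    [distributive law]
= −80ab + 80a^2 − 175bc + 100ac − 105b^2 − 112ab^2 + 112a^2b − 245b^2c + 140abc − 147b^3    [combine like terms]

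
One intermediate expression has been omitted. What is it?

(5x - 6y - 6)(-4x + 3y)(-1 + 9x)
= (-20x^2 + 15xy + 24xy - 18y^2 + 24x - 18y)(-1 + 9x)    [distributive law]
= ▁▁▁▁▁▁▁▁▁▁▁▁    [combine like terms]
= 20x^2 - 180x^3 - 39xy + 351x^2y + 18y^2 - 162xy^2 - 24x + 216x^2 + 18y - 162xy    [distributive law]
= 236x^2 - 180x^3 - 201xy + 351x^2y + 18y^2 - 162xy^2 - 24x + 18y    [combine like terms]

Applying combine like terms to the line above:

(-20x^2 + 39xy - 18y^2 + 24x - 18y)(-1 + 9x)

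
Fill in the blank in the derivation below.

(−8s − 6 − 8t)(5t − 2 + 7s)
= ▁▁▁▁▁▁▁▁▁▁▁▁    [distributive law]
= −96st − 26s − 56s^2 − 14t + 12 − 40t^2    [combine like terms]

Applying distributive law to the line above:

−40st + 16s − 56s^2 − 30t + 12 − 42s − 40t^2 + 16t − 56st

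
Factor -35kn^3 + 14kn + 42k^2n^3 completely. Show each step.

7kn(-5n^2 + 2 + 6kn^2)

-35kn^3 + 14kn + 42k^2n^3
= 7(-5kn^3 + 2kn + 6k^2n^3)    [factor out 7]
= 7kn(-5n^2 + 2 + 6kn^2)    [factor out kn]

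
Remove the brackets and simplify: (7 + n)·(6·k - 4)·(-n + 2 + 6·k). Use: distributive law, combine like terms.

-54·k·n - 84·k + 252·k² + 20·n - 56 - 6·k·n² + 36·k²·n + 4·n²

(7 + n)·(6·k - 4)·(-n + 2 + 6·k)
= (42·k - 28 + 6·k·n - 4·n)·(-n + 2 + 6·k)    [distributive law]
= -42·k·n + 84·k + 252·k² + 28·n - 56 - 168·k - 6·k·n² + 12·k·n + 36·k²·n + 4·n² - 8·n - 24·k·n    [distributive law]
= -54·k·n - 84·k + 252·k² + 20·n - 56 - 6·k·n² + 36·k²·n + 4·n²    [combine like terms]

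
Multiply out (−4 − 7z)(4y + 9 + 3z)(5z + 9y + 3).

−839yz − 144y² − 372y − 405z − 108 − 438z² − 329yz² − 252y²z − 105z³

(−4 − 7z)(4y + 9 + 3z)(5z + 9y + 3)
= (−16y − 36 − 12z − 28yz − 63z − 21z²)(5z + 9y + 3)    [distributive law]
= (−16y − 36 − 75z − 28yz − 21z²)(5z + 9y + 3)    [combine like terms]
= −80yz − 144y² − 48y − 180z − 324y − 108 − 375z² − 675yz − 225z − 140yz² − 252y²z − 84yz − 105z³ − 189yz² − 63z²    [distributive law]
= −839yz − 144y² − 372y − 405z − 108 − 438z² − 329yz² − 252y²z − 105z³    [combine like terms]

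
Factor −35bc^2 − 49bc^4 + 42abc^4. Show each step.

7bc^2(−5 − 7c^2 + 6ac^2)

−35bc^2 − 49bc^4 + 42abc^4
= 7(−5bc^2 − 7bc^4 + 6abc^4)    [factor out 7]
= 7bc^2(−5 − 7c^2 + 6ac^2)    [factor out bc^2]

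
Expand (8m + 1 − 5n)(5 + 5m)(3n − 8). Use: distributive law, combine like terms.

(8m + 1 − 5n)(5 + 5m)(3n − 8)
= (40m + 40m^2 + 5 + 5m − 25n − 25mn)(3n − 8)    [distributive law]
= (45m + 40m^2 + 5 − 25n − 25mn)(3n − 8)    [combine like terms]
= 135mn − 360m + 120m^2n − 320m^2 + 15n − 40 − 75n^2 + 200n − 75mn^2 + 200mn    [distributive law]
= 335mn − 360m + 120m^2n − 320m^2 + 215n − 40 − 75n^2 − 75mn^2    [combine like terms]

335mn − 360m + 120m^2n − 320m^2 + 215n − 40 − 75n^2 − 75mn^2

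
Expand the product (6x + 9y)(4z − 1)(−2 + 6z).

−84xz + 144xz^2 + 12x − 126yz + 216yz^2 + 18y

(6x + 9y)(4z − 1)(−2 + 6z)
= (24xz − 6x + 36yz − 9y)(−2 + 6z)    [distributive law]
= −48xz + 144xz^2 + 12x − 36xz − 72yz + 216yz^2 + 18y − 54yz    [distributive law]
= −84xz + 144xz^2 + 12x − 126yz + 216yz^2 + 18y    [combine like terms]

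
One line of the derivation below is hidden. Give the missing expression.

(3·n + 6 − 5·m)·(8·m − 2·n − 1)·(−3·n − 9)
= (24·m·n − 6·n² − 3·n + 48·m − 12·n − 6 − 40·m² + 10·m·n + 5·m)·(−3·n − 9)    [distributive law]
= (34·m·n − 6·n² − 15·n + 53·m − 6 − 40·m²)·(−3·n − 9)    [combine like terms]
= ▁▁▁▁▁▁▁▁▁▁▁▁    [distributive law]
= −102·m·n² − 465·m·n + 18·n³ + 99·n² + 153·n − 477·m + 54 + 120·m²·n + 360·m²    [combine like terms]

Applying distributive law to the line above:

−102·m·n² − 306·m·n + 18·n³ + 54·n² + 45·n² + 135·n − 159·m·n − 477·m + 18·n + 54 + 120·m²·n + 360·m²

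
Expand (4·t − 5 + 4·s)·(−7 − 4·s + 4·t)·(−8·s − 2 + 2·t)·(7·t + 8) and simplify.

(4·t − 5 + 4·s)·(−7 − 4·s + 4·t)·(−8·s − 2 + 2·t)·(7·t + 8)
= (−28·t − 16·s·t + 16·t^2 + 35 + 20·s − 20·t − 28·s − 16·s^2 + 16·s·t)·(−8·s − 2 + 2·t)·(7·t + 8)    [distributive law]
= (−48·t + 16·t^2 + 35 − 8·s − 16·s^2)·(−8·s − 2 + 2·t)·(7·t + 8)    [combine like terms]
= (384·s·t + 96·t − 96·t^2 − 128·s·t^2 − 32·t^2 + 32·t^3 − 280·s − 70 + 70·t + 64·s^2 + 16·s − 16·s·t + 128·s^3 + 32·s^2 − 32·s^2·t)·(7·t + 8)    [distributive law]
= (368·s·t + 166·t − 128·t^2 − 128·s·t^2 + 32·t^3 − 264·s − 70 + 96·s^2 + 128·s^3 − 32·s^2·t)·(7·t + 8)    [combine like terms]
= 2576·s·t^2 + 2944·s·t + 1162·t^2 + 1328·t − 896·t^3 − 1024·t^2 − 896·s·t^3 − 1024·s·t^2 + 224·t^4 + 256·t^3 − 1848·s·t − 2112·s − 490·t − 560 + 672·s^2·t + 768·s^2 + 896·s^3·t + 1024·s^3 − 224·s^2·t^2 − 256·s^2·t    [distributive law]
= 1552·s·t^2 + 1096·s·t + 138·t^2 + 838·t − 640·t^3 − 896·s·t^3 + 224·t^4 − 2112·s − 560 + 416·s^2·t + 768·s^2 + 896·s^3·t + 1024·s^3 − 224·s^2·t^2    [combine like terms]

1552·s·t^2 + 1096·s·t + 138·t^2 + 838·t − 640·t^3 − 896·s·t^3 + 224·t^4 − 2112·s − 560 + 416·s^2·t + 768·s^2 + 896·s^3·t + 1024·s^3 − 224·s^2·t^2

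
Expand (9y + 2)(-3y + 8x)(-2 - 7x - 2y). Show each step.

66y^2 + 45xy^2 + 54y^3 - 134xy - 504x^2y + 12y - 32x - 112x^2

(9y + 2)(-3y + 8x)(-2 - 7x - 2y)
= (-27y^2 + 72xy - 6y + 16x)(-2 - 7x - 2y)    [distributive law]
= 54y^2 + 189xy^2 + 54y^3 - 144xy - 504x^2y - 144xy^2 + 12y + 42xy + 12y^2 - 32x - 112x^2 - 32xy    [distributive law]
= 66y^2 + 45xy^2 + 54y^3 - 134xy - 504x^2y + 12y - 32x - 112x^2    [combine like terms]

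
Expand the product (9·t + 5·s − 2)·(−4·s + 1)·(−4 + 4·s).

(9·t + 5·s − 2)·(−4·s + 1)·(−4 + 4·s)
= (−36·s·t + 9·t − 20·s² + 5·s + 8·s − 2)·(−4 + 4·s)    [distributive law]
= (−36·s·t + 9·t − 20·s² + 13·s − 2)·(−4 + 4·s)    [combine like terms]
= 144·s·t − 144·s²·t − 36·t + 36·s·t + 80·s² − 80·s³ − 52·s + 52·s² + 8 − 8·s    [distributive law]
= 180·s·t − 144·s²·t − 36·t + 132·s² − 80·s³ − 60·s + 8    [combine like terms]

180·s·t − 144·s²·t − 36·t + 132·s² − 80·s³ − 60·s + 8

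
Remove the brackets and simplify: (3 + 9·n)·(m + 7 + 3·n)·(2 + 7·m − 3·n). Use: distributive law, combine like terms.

153·m + 21·m² + 513·m·n + 42 + 81·n − 162·n² + 63·m²·n + 162·m·n² − 81·n³

(3 + 9·n)·(m + 7 + 3·n)·(2 + 7·m − 3·n)
= (3·m + 21 + 9·n + 9·m·n + 63·n + 27·n²)·(2 + 7·m − 3·n)    [distributive law]
= (3·m + 21 + 72·n + 9·m·n + 27·n²)·(2 + 7·m − 3·n)    [combine like terms]
= 6·m + 21·m² − 9·m·n + 42 + 147·m − 63·n + 144·n + 504·m·n − 216·n² + 18·m·n + 63·m²·n − 27·m·n² + 54·n² + 189·m·n² − 81·n³    [distributive law]
= 153·m + 21·m² + 513·m·n + 42 + 81·n − 162·n² + 63·m²·n + 162·m·n² − 81·n³    [combine like terms]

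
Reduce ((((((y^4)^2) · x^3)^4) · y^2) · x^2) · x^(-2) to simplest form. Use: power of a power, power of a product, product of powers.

((((((y^4)^2) · x^3)^4) · y^2) · x^2) · x^(-2)
= ((((((y^4)^2)^4) · ((x^3)^4)) · y^2) · x^2) · x^(-2)    [power of a product]
= (((((y^4)^8) · ((x^3)^4)) · y^2) · x^2) · x^(-2)    [power of a power]
= (((y^32 · ((x^3)^4)) · y^2) · x^2) · x^(-2)    [power of a power]
= (((y^32 · x^12) · y^2) · x^2) · x^(-2)    [power of a power]
= x^12y^34    [product of powers]

x^12y^34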